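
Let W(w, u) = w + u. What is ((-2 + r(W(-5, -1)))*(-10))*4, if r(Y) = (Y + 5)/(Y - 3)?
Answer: 680/9 ≈ 75.556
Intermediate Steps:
W(w, u) = u + w
r(Y) = (5 + Y)/(-3 + Y)
((-2 + r(W(-5, -1)))*(-10))*4 = ((-2 + (5 + (-1 - 5))/(-3 + (-1 - 5)))*(-10))*4 = ((-2 + (5 - 6)/(-3 - 6))*(-10))*4 = ((-2 - 1/(-9))*(-10))*4 = ((-2 - ⅑*(-1))*(-10))*4 = ((-2 + ⅑)*(-10))*4 = -17/9*(-10)*4 = (170/9)*4 = 680/9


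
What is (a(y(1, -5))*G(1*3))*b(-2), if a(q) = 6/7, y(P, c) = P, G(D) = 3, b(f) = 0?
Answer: 0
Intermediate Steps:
a(q) = 6/7 (a(q) = 6*(⅐) = 6/7)
(a(y(1, -5))*G(1*3))*b(-2) = ((6/7)*3)*0 = (18/7)*0 = 0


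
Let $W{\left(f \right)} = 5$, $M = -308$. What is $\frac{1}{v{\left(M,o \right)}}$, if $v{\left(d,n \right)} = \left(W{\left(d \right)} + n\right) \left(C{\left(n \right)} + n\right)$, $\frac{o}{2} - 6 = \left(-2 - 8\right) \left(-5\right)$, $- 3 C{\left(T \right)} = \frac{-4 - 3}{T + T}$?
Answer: $\frac{32}{419367} \approx 7.6305 \cdot 10^{-5}$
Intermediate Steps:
$C{\left(T \right)} = \frac{7}{6 T}$ ($C{\left(T \right)} = - \frac{\left(-4 - 3\right) \frac{1}{T + T}}{3} = - \frac{\left(-7\right) \frac{1}{2 T}}{3} = - \frac{\left(- \frac{7}{2}\right) \frac{1}{T}}{3} = \frac{7}{6 T}$)
$o = 112$ ($o = 12 + 2 \left(-2 - 8\right) \left(-5\right) = 12 + 2 \left(\left(-10\right) \left(-5\right)\right) = 12 + 2 \cdot 50 = 12 + 100 = 112$)
$v{\left(d,n \right)} = \left(5 + n\right) \left(n + \frac{7}{6 n}\right)$ ($v{\left(d,n \right)} = \left(5 + n\right) \left(\frac{7}{6 n} + n\right) = \left(5 + n\right) \left(n + \frac{7}{6 n}\right)$)
$\frac{1}{v{\left(M,o \right)}} = \frac{1}{\frac{7}{6} + 112^{2} + 5 \cdot 112 + \frac{35}{6 \cdot 112}} = \frac{1}{\frac{7}{6} + 12544 + 560 + \frac{35}{6} \cdot \frac{1}{112}} = \frac{1}{\frac{7}{6} + 12544 + 560 + \frac{5}{96}} = \frac{1}{\frac{419367}{32}} = \frac{32}{419367}$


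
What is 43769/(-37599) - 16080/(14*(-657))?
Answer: 3740827/6404363 ≈ 0.58411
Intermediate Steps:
43769/(-37599) - 16080/(14*(-657)) = 43769*(-1/37599) - 16080/(-9198) = -43769/37599 - 16080*(-1/9198) = -43769/37599 + 2680/1533 = 3740827/6404363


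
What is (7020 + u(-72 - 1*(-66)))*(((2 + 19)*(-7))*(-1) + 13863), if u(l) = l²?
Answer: 98854560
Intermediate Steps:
(7020 + u(-72 - 1*(-66)))*(((2 + 19)*(-7))*(-1) + 13863) = (7020 + (-72 - 1*(-66))²)*(((2 + 19)*(-7))*(-1) + 13863) = (7020 + (-72 + 66)²)*((21*(-7))*(-1) + 13863) = (7020 + (-6)²)*(-147*(-1) + 13863) = (7020 + 36)*(147 + 13863) = 7056*14010 = 98854560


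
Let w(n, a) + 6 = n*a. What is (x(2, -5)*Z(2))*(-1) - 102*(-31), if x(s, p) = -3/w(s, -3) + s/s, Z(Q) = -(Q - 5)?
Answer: 12633/4 ≈ 3158.3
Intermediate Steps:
w(n, a) = -6 + a*n (w(n, a) = -6 + n*a = -6 + a*n)
Z(Q) = 5 - Q (Z(Q) = -(-5 + Q) = 5 - Q)
x(s, p) = 1 - 3/(-6 - 3*s) (x(s, p) = -3/(-6 - 3*s) + s/s = -3/(-6 - 3*s) + 1 = 1 - 3/(-6 - 3*s))
(x(2, -5)*Z(2))*(-1) - 102*(-31) = (((3 + 2)/(2 + 2))*(5 - 1*2))*(-1) - 102*(-31) = ((5/4)*(5 - 2))*(-1) + 3162 = (((1/4)*5)*3)*(-1) + 3162 = ((5/4)*3)*(-1) + 3162 = (15/4)*(-1) + 3162 = -15/4 + 3162 = 12633/4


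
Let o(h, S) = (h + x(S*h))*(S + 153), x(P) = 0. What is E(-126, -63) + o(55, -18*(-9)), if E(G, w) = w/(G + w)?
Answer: 51976/3 ≈ 17325.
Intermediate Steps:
o(h, S) = h*(153 + S) (o(h, S) = (h + 0)*(S + 153) = h*(153 + S))
E(-126, -63) + o(55, -18*(-9)) = -63/(-126 - 63) + 55*(153 - 18*(-9)) = -63/(-189) + 55*(153 + 162) = -63*(-1/189) + 55*315 = ⅓ + 17325 = 51976/3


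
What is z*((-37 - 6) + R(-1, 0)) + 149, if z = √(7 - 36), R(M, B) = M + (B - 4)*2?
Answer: 149 - 52*I*√29 ≈ 149.0 - 280.03*I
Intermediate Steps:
R(M, B) = -8 + M + 2*B (R(M, B) = M + (-4 + B)*2 = M + (-8 + 2*B) = -8 + M + 2*B)
z = I*√29 (z = √(-29) = I*√29 ≈ 5.3852*I)
z*((-37 - 6) + R(-1, 0)) + 149 = (I*√29)*((-37 - 6) + (-8 - 1 + 2*0)) + 149 = (I*√29)*(-43 + (-8 - 1 + 0)) + 149 = (I*√29)*(-43 - 9) + 149 = (I*√29)*(-52) + 149 = -52*I*√29 + 149 = 149 - 52*I*√29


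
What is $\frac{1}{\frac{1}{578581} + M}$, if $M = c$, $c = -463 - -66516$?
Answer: $\frac{578581}{38217010794} \approx 1.5139 \cdot 10^{-5}$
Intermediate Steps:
$c = 66053$ ($c = -463 + 66516 = 66053$)
$M = 66053$
$\frac{1}{\frac{1}{578581} + M} = \frac{1}{\frac{1}{578581} + 66053} = \frac{1}{\frac{38217010794}{578581}} = \frac{578581}{38217010794}$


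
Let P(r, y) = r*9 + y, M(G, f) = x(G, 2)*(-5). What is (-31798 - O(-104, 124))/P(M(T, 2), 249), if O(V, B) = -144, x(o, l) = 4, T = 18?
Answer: -31654/69 ≈ -458.75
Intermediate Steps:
M(G, f) = -20 (M(G, f) = 4*(-5) = -20)
P(r, y) = y + 9*r (P(r, y) = 9*r + y = y + 9*r)
(-31798 - O(-104, 124))/P(M(T, 2), 249) = (-31798 - 1*(-144))/(249 + 9*(-20)) = (-31798 + 144)/(249 - 180) = -31654/69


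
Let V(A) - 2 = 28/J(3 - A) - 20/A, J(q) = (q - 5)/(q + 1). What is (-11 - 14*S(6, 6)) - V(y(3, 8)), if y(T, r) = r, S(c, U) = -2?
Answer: 63/10 ≈ 6.3000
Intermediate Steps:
J(q) = (-5 + q)/(1 + q)
V(A) = 2 - 20/A + 28*(4 - A)/(-2 - A) (V(A) = 2 + (28/(((-5 + (3 - A))/(1 + (3 - A)))) - 20/A) = 2 + (28/(((-2 - A)/(4 - A))) - 20/A) = 2 + (28*((4 - A)/(-2 - A)) - 20/A) = 2 + (28*(4 - A)/(-2 - A) - 20/A) = 2 + (-20/A + 28*(4 - A)/(-2 - A)) = 2 - 20/A + 28*(4 - A)/(-2 - A))
(-11 - 14*S(6, 6)) - V(y(3, 8)) = (-11 - 14*(-2)) - 2*(-20 - 64*8 + 15*8²)/(8*(2 + 8)) = (-11 + 28) - 2*(-20 - 512 + 15*64)/(8*10) = 17 - 2*(-20 - 512 + 960)/(8*10) = 17 - 2*428/(8*10) = 17 - 1*107/10 = 17 - 107/10 = 63/10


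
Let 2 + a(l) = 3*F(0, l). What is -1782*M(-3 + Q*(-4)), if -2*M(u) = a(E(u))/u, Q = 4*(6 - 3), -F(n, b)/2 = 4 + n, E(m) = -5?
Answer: 7722/17 ≈ 454.24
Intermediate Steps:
F(n, b) = -8 - 2*n (F(n, b) = -2*(4 + n) = -8 - 2*n)
Q = 12 (Q = 4*3 = 12)
a(l) = -26 (a(l) = -2 + 3*(-8 - 2*0) = -2 + 3*(-8 + 0) = -2 + 3*(-8) = -2 - 24 = -26)
M(u) = 13/u (M(u) = -(-13)/u = 13/u)
-1782*M(-3 + Q*(-4)) = -23166/(-3 + 12*(-4)) = -23166/(-3 - 48) = -23166/(-51) = -23166*(-1)/51 = -1782*(-13/51) = 7722/17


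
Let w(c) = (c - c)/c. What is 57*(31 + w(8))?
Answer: 1767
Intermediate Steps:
w(c) = 0 (w(c) = 0/c = 0)
57*(31 + w(8)) = 57*(31 + 0) = 57*31 = 1767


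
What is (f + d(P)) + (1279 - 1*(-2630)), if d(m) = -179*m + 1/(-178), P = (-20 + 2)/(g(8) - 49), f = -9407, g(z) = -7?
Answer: -13844409/2492 ≈ -5555.5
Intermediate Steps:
P = 9/28 (P = (-20 + 2)/(-7 - 49) = -18/(-56) = -18*(-1/56) = 9/28 ≈ 0.32143)
d(m) = -1/178 - 179*m (d(m) = -179*m - 1/178 = -1/178 - 179*m)
(f + d(P)) + (1279 - 1*(-2630)) = (-9407 + (-1/178 - 179*9/28)) + (1279 - 1*(-2630)) = (-9407 + (-1/178 - 1611/28)) + (1279 + 2630) = (-9407 - 143393/2492) + 3909 = -23585637/2492 + 3909 = -13844409/2492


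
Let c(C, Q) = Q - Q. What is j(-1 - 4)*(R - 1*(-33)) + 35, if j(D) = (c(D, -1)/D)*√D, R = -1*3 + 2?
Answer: 35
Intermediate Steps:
c(C, Q) = 0
R = -1 (R = -3 + 2 = -1)
j(D) = 0 (j(D) = (0/D)*√D = 0*√D = 0)
j(-1 - 4)*(R - 1*(-33)) + 35 = 0*(-1 - 1*(-33)) + 35 = 0*(-1 + 33) + 35 = 0*32 + 35 = 0 + 35 = 35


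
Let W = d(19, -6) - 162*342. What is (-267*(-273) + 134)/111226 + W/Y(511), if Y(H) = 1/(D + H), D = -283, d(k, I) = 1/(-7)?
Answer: -9835159873537/778582 ≈ -1.2632e+7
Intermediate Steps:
d(k, I) = -⅐
W = -387829/7 (W = -⅐ - 162*342 = -⅐ - 55404 = -387829/7 ≈ -55404.)
Y(H) = 1/(-283 + H)
(-267*(-273) + 134)/111226 + W/Y(511) = (-267*(-273) + 134)/111226 - 387829/(7*(1/(-283 + 511))) = (72891 + 134)*(1/111226) - 387829/(7*(1/228)) = 73025*(1/111226) - 387829/(7*1/228) = 73025/111226 - 387829/7*228 = 73025/111226 - 88425012/7 = -9835159873537/778582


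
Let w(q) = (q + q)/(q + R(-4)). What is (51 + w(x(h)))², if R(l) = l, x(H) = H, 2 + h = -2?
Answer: 2704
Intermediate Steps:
h = -4 (h = -2 - 2 = -4)
w(q) = 2*q/(-4 + q) (w(q) = (q + q)/(q - 4) = (2*q)/(-4 + q) = 2*q/(-4 + q))
(51 + w(x(h)))² = (51 + 2*(-4)/(-4 - 4))² = (51 + 2*(-4)/(-8))² = (51 + 2*(-4)*(-⅛))² = (51 + 1)² = 52² = 2704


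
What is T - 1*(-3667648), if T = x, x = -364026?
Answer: 3303622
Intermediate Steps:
T = -364026
T - 1*(-3667648) = -364026 - 1*(-3667648) = -364026 + 3667648 = 3303622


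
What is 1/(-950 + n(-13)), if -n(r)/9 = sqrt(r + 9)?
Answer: -475/451412 + 9*I/451412 ≈ -0.0010523 + 1.9937e-5*I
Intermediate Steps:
n(r) = -9*sqrt(9 + r) (n(r) = -9*sqrt(r + 9) = -9*sqrt(9 + r))
1/(-950 + n(-13)) = 1/(-950 - 9*sqrt(9 - 13)) = 1/(-950 - 18*I) = (-950 + 18*I)/902824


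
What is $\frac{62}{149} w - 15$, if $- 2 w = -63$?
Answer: $- \frac{282}{149} \approx -1.8926$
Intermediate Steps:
$w = \frac{63}{2}$ ($w = \left(- \frac{1}{2}\right) \left(-63\right) = \frac{63}{2} \approx 31.5$)
$\frac{62}{149} w - 15 = \frac{62}{149} \cdot \frac{63}{2} - 15 = \frac{1953}{149} - 15 = - \frac{282}{149}$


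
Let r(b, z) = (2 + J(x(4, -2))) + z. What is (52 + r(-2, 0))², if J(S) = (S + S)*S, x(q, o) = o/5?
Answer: 1844164/625 ≈ 2950.7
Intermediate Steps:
x(q, o) = o/5 (x(q, o) = o*(⅕) = o/5)
J(S) = 2*S² (J(S) = (2*S)*S = 2*S²)
r(b, z) = 58/25 + z (r(b, z) = (2 + 2*((⅕)*(-2))²) + z = (2 + 2*(-⅖)²) + z = (2 + 2*(4/25)) + z = (2 + 8/25) + z = 58/25 + z)
(52 + r(-2, 0))² = (52 + (58/25 + 0))² = (52 + 58/25)² = (1358/25)² = 1844164/625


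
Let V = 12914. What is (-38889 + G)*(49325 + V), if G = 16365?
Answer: -1401871236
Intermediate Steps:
(-38889 + G)*(49325 + V) = (-38889 + 16365)*(49325 + 12914) = -22524*62239 = -1401871236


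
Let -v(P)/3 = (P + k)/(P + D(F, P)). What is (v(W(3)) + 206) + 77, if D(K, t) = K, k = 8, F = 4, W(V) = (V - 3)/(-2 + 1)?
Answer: 277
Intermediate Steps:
W(V) = 3 - V (W(V) = (-3 + V)/(-1) = (-3 + V)*(-1) = 3 - V)
v(P) = -3*(8 + P)/(4 + P) (v(P) = -3*(P + 8)/(P + 4) = -3*(8 + P)/(4 + P))
(v(W(3)) + 206) + 77 = (3*(-8 - (3 - 1*3))/(4 + (3 - 1*3)) + 206) + 77 = (3*(-8 - (3 - 3))/(4 + (3 - 3)) + 206) + 77 = (3*(-8 - 1*0)/(4 + 0) + 206) + 77 = (3*(-8 + 0)/4 + 206) + 77 = (3*(¼)*(-8) + 206) + 77 = (-6 + 206) + 77 = 200 + 77 = 277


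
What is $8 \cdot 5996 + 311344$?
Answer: $359312$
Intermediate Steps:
$8 \cdot 5996 + 311344 = 47968 + 311344 = 359312$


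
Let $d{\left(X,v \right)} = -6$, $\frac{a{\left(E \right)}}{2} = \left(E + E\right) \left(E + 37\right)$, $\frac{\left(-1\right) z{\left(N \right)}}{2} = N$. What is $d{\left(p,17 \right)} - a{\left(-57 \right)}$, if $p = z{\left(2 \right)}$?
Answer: $-4566$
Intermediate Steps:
$z{\left(N \right)} = - 2 N$
$p = -4$ ($p = \left(-2\right) 2 = -4$)
$a{\left(E \right)} = 4 E \left(37 + E\right)$ ($a{\left(E \right)} = 2 \left(E + E\right) \left(E + 37\right) = 2 \cdot 2 E \left(37 + E\right) = 4 E \left(37 + E\right)$)
$d{\left(p,17 \right)} - a{\left(-57 \right)} = -6 - 4 \left(-57\right) \left(37 - 57\right) = -6 - 4 \left(-57\right) \left(-20\right) = -6 - 4560 = -4566$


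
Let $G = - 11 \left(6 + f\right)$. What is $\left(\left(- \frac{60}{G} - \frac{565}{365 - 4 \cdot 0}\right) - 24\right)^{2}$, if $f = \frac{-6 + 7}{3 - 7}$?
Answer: $\frac{206411205625}{341103961} \approx 605.13$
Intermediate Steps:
$f = - \frac{1}{4}$ ($f = 1 \frac{1}{-4} = 1 \left(- \frac{1}{4}\right) = - \frac{1}{4} \approx -0.25$)
$G = - \frac{253}{4}$ ($G = - 11 \left(6 - \frac{1}{4}\right) = \left(-11\right) \frac{23}{4} = - \frac{253}{4} \approx -63.25$)
$\left(\left(- \frac{60}{G} - \frac{565}{365 - 4 \cdot 0}\right) - 24\right)^{2} = \left(\left(- \frac{60}{- \frac{253}{4}} - \frac{565}{365 - 4 \cdot 0}\right) - 24\right)^{2} = \left(\left(\left(-60\right) \left(- \frac{4}{253}\right) - \frac{565}{365 - 0}\right) - 24\right)^{2} = \left(\left(\frac{240}{253} - \frac{565}{365 + 0}\right) - 24\right)^{2} = \left(\left(\frac{240}{253} - \frac{565}{365}\right) - 24\right)^{2} = \left(\left(\frac{240}{253} - \frac{113}{73}\right) - 24\right)^{2} = \left(- \frac{11069}{18469} - 24\right)^{2} = \left(- \frac{454325}{18469}\right)^{2} = \frac{206411205625}{341103961}$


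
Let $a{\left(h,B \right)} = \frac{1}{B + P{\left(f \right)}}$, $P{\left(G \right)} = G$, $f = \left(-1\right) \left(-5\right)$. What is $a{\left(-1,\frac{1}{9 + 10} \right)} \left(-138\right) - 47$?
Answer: $- \frac{1189}{16} \approx -74.313$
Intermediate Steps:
$f = 5$
$a{\left(h,B \right)} = \frac{1}{5 + B}$ ($a{\left(h,B \right)} = \frac{1}{B + 5} = \frac{1}{5 + B}$)
$a{\left(-1,\frac{1}{9 + 10} \right)} \left(-138\right) - 47 = \frac{1}{5 + \frac{1}{9 + 10}} \left(-138\right) - 47 = \frac{1}{5 + \frac{1}{19}} \left(-138\right) - 47 = \frac{1}{\frac{96}{19}} \left(-138\right) - 47 = \frac{19}{96} \left(-138\right) - 47 = - \frac{437}{16} - 47 = - \frac{1189}{16}$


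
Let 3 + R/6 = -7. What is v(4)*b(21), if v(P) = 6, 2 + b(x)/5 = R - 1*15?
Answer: -2310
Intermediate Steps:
R = -60 (R = -18 + 6*(-7) = -18 - 42 = -60)
b(x) = -385 (b(x) = -10 + 5*(-60 - 1*15) = -10 + 5*(-60 - 15) = -10 + 5*(-75) = -10 - 375 = -385)
v(4)*b(21) = 6*(-385) = -2310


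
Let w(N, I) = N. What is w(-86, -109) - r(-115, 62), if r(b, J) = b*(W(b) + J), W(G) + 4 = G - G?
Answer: 6584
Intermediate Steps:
W(G) = -4 (W(G) = -4 + (G - G) = -4 + 0 = -4)
r(b, J) = b*(-4 + J)
w(-86, -109) - r(-115, 62) = -86 - (-115)*(-4 + 62) = -86 - (-115)*58 = -86 - 1*(-6670) = -86 + 6670 = 6584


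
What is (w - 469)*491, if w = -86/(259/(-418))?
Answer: -41991793/259 ≈ -1.6213e+5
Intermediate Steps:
w = 35948/259 (w = -86/(259*(-1/418)) = -86/(-259/418) = -86*(-418/259) = 35948/259 ≈ 138.80)
(w - 469)*491 = (35948/259 - 469)*491 = -85523/259*491 = -41991793/259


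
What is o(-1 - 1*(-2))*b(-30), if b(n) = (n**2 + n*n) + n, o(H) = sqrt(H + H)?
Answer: 1770*sqrt(2) ≈ 2503.2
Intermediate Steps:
o(H) = sqrt(2)*sqrt(H) (o(H) = sqrt(2*H) = sqrt(2)*sqrt(H))
b(n) = n + 2*n**2 (b(n) = (n**2 + n**2) + n = 2*n**2 + n = n + 2*n**2)
o(-1 - 1*(-2))*b(-30) = (sqrt(2)*sqrt(-1 - 1*(-2)))*(-30*(1 + 2*(-30))) = (sqrt(2)*sqrt(-1 + 2))*(-30*(1 - 60)) = (sqrt(2)*sqrt(1))*(-30*(-59)) = (sqrt(2)*1)*1770 = sqrt(2)*1770 = 1770*sqrt(2)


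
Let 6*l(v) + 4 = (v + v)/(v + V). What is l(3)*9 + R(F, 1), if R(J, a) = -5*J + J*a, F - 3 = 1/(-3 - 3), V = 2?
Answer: -233/15 ≈ -15.533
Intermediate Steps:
F = 17/6 (F = 3 + 1/(-3 - 3) = 3 + 1/(-6) = 3 - ⅙ = 17/6 ≈ 2.8333)
l(v) = -⅔ + v/(3*(2 + v)) (l(v) = -⅔ + ((v + v)/(v + 2))/6 = -⅔ + ((2*v)/(2 + v))/6 = -⅔ + (2*v/(2 + v))/6 = -⅔ + v/(3*(2 + v)))
l(3)*9 + R(F, 1) = ((-4 - 1*3)/(3*(2 + 3)))*9 + 17*(-5 + 1)/6 = ((⅓)*(-4 - 3)/5)*9 + (17/6)*(-4) = ((⅓)*(⅕)*(-7))*9 - 34/3 = -7/15*9 - 34/3 = -21/5 - 34/3 = -233/15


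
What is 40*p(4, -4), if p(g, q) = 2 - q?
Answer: 240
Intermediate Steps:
40*p(4, -4) = 40*(2 - 1*(-4)) = 40*(2 + 4) = 40*6 = 240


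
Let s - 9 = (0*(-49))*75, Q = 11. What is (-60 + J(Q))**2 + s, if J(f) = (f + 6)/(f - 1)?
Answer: 340789/100 ≈ 3407.9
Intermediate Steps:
J(f) = (6 + f)/(-1 + f)
s = 9 (s = 9 + (0*(-49))*75 = 9 + 0*75 = 9 + 0 = 9)
(-60 + J(Q))**2 + s = (-60 + (6 + 11)/(-1 + 11))**2 + 9 = (-60 + 17/10)**2 + 9 = (-583/10)**2 + 9 = 339889/100 + 9 = 340789/100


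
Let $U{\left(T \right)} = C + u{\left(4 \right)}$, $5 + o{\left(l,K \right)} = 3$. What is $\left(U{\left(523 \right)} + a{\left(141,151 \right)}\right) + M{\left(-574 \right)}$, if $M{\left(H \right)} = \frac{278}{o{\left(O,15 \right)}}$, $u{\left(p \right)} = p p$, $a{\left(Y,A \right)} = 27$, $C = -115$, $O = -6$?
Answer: $-211$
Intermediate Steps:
$u{\left(p \right)} = p^{2}$
$o{\left(l,K \right)} = -2$ ($o{\left(l,K \right)} = -5 + 3 = -2$)
$M{\left(H \right)} = -139$ ($M{\left(H \right)} = \frac{278}{-2} = 278 \left(- \frac{1}{2}\right) = -139$)
$U{\left(T \right)} = -99$ ($U{\left(T \right)} = -115 + 4^{2} = -115 + 16 = -99$)
$\left(U{\left(523 \right)} + a{\left(141,151 \right)}\right) + M{\left(-574 \right)} = \left(-99 + 27\right) - 139 = -72 - 139 = -211$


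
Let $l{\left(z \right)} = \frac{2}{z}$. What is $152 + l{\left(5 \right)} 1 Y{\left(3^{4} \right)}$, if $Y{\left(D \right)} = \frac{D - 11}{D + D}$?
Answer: $\frac{12326}{81} \approx 152.17$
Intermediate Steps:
$Y{\left(D \right)} = \frac{-11 + D}{2 D}$
$152 + l{\left(5 \right)} 1 Y{\left(3^{4} \right)} = 152 + \frac{2}{5} \cdot 1 \frac{-11 + 3^{4}}{2 \cdot 3^{4}} = 152 + 2 \cdot \frac{1}{5} \cdot 1 \frac{-11 + 81}{2 \cdot 81} = 152 + \frac{2}{5} \cdot 1 \cdot \frac{1}{2} \cdot \frac{1}{81} \cdot 70 = 152 + \frac{2}{5} \cdot \frac{35}{81} = 152 + \frac{14}{81} = \frac{12326}{81}$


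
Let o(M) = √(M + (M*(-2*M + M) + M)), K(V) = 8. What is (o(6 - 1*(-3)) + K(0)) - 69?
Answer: -61 + 3*I*√7 ≈ -61.0 + 7.9373*I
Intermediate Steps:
o(M) = √(-M² + 2*M) (o(M) = √(M + (M*(-M) + M)) = √(M + (-M² + M)) = √(M + (M - M²)) = √(-M² + 2*M))
(o(6 - 1*(-3)) + K(0)) - 69 = (√((6 - 1*(-3))*(2 - (6 - 1*(-3)))) + 8) - 69 = (√((6 + 3)*(2 - (6 + 3))) + 8) - 69 = (√(9*(2 - 1*9)) + 8) - 69 = (√(9*(2 - 9)) + 8) - 69 = (√(9*(-7)) + 8) - 69 = (√(-63) + 8) - 69 = (3*I*√7 + 8) - 69 = (8 + 3*I*√7) - 69 = -61 + 3*I*√7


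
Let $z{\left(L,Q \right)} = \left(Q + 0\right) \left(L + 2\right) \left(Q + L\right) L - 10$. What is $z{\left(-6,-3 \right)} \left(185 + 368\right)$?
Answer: $352814$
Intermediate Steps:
$z{\left(L,Q \right)} = -10 + L Q \left(2 + L\right) \left(L + Q\right)$ ($z{\left(L,Q \right)} = Q \left(2 + L\right) \left(L + Q\right) L - 10 = L Q \left(2 + L\right) \left(L + Q\right) - 10 = -10 + L Q \left(2 + L\right) \left(L + Q\right)$)
$z{\left(-6,-3 \right)} \left(185 + 368\right) = \left(-10 - 3 \left(-6\right)^{3} + \left(-6\right)^{2} \left(-3\right)^{2} + 2 \left(-6\right) \left(-3\right)^{2} + 2 \left(-3\right) \left(-6\right)^{2}\right) \left(185 + 368\right) = \left(-10 - -648 + 36 \cdot 9 + 2 \left(-6\right) 9 + 2 \left(-3\right) 36\right) 553 = \left(-10 + 648 + 324 - 108 - 216\right) 553 = 638 \cdot 553 = 352814$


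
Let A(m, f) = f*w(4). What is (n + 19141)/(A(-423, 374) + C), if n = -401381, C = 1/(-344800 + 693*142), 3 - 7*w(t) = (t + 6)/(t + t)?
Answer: -47090821280/11518919 ≈ -4088.1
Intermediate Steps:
w(t) = 3/7 - (6 + t)/(14*t) (w(t) = 3/7 - (t + 6)/(7*(t + t)) = 3/7 - (6 + t)/(7*(2*t)) = 3/7 - (6 + t)*1/(2*t)/7 = 3/7 - (6 + t)/(14*t))
A(m, f) = f/4 (A(m, f) = f*((1/14)*(-6 + 5*4)/4) = f*((1/14)*(1/4)*(-6 + 20)) = f*((1/14)*(1/4)*14) = f*(1/4) = f/4)
C = -1/246394 (C = 1/(-344800 + 98406) = 1/(-246394) = -1/246394 ≈ -4.0585e-6)
(n + 19141)/(A(-423, 374) + C) = (-401381 + 19141)/((1/4)*374 - 1/246394) = -382240/(187/2 - 1/246394) = -382240/11518919/123197 = -382240*123197/11518919 = -47090821280/11518919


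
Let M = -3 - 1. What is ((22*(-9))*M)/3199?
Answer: 792/3199 ≈ 0.24758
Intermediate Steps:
M = -4
((22*(-9))*M)/3199 = ((22*(-9))*(-4))/3199 = -198*(-4)*(1/3199) = 792*(1/3199) = 792/3199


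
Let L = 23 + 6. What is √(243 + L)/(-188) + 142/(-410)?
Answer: -71/205 - √17/47 ≈ -0.43407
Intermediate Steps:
L = 29
√(243 + L)/(-188) + 142/(-410) = √(243 + 29)/(-188) + 142/(-410) = √272*(-1/188) + 142*(-1/410) = (4*√17)*(-1/188) - 71/205 = -√17/47 - 71/205 = -71/205 - √17/47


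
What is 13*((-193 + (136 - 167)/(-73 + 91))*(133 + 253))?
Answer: -8794045/9 ≈ -9.7712e+5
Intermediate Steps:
13*((-193 + (136 - 167)/(-73 + 91))*(133 + 253)) = 13*((-193 - 31/18)*386) = 13*(-3505/18*386) = 13*(-676465/9) = -8794045/9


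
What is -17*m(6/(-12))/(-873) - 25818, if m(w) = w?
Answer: -45078245/1746 ≈ -25818.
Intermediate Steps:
-17*m(6/(-12))/(-873) - 25818 = -17*6/(-12)/(-873) - 25818 = -17*6*(-1/12)*(-1)/873 - 25818 = -(-17)*(-1)/(2*873) - 25818 = -17*1/1746 - 25818 = -17/1746 - 25818 = -45078245/1746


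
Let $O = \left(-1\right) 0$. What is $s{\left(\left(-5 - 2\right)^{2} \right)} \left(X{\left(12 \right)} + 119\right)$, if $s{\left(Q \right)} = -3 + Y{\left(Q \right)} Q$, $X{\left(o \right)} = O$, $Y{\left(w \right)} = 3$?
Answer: $17136$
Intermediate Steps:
$O = 0$
$X{\left(o \right)} = 0$
$s{\left(Q \right)} = -3 + 3 Q$
$s{\left(\left(-5 - 2\right)^{2} \right)} \left(X{\left(12 \right)} + 119\right) = \left(-3 + 3 \left(-5 - 2\right)^{2}\right) \left(0 + 119\right) = \left(-3 + 3 \left(-7\right)^{2}\right) 119 = \left(-3 + 3 \cdot 49\right) 119 = \left(-3 + 147\right) 119 = 144 \cdot 119 = 17136$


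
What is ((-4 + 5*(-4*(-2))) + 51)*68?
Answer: 5916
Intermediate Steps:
((-4 + 5*(-4*(-2))) + 51)*68 = ((-4 + 5*8) + 51)*68 = ((-4 + 40) + 51)*68 = (36 + 51)*68 = 87*68 = 5916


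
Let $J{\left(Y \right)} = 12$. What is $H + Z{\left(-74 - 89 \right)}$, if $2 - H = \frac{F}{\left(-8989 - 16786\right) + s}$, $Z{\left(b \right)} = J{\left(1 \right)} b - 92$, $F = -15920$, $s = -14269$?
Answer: $- \frac{20486486}{10011} \approx -2046.4$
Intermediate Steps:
$Z{\left(b \right)} = -92 + 12 b$ ($Z{\left(b \right)} = 12 b - 92 = -92 + 12 b$)
$H = \frac{16042}{10011}$ ($H = 2 - - \frac{15920}{\left(-8989 - 16786\right) - 14269} = 2 - - \frac{15920}{-25775 - 14269} = 2 - - \frac{15920}{-40044} = 2 - \left(-15920\right) \left(- \frac{1}{40044}\right) = 2 - \frac{3980}{10011} = \frac{16042}{10011} \approx 1.6024$)
$H + Z{\left(-74 - 89 \right)} = \frac{16042}{10011} + \left(-92 + 12 \left(-74 - 89\right)\right) = \frac{16042}{10011} + \left(-92 + 12 \left(-163\right)\right) = \frac{16042}{10011} - 2048 = - \frac{20486486}{10011}$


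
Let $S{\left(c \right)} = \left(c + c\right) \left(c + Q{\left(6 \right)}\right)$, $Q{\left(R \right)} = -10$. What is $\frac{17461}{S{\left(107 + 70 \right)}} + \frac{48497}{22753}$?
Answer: $\frac{3264335779}{1345111854} \approx 2.4268$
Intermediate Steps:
$S{\left(c \right)} = 2 c \left(-10 + c\right)$ ($S{\left(c \right)} = \left(c + c\right) \left(c - 10\right) = 2 c \left(-10 + c\right)$)
$\frac{17461}{S{\left(107 + 70 \right)}} + \frac{48497}{22753} = \frac{17461}{2 \left(107 + 70\right) \left(-10 + \left(107 + 70\right)\right)} + \frac{48497}{22753} = \frac{17461}{2 \cdot 177 \left(-10 + 177\right)} + 48497 \cdot \frac{1}{22753} = \frac{17461}{2 \cdot 177 \cdot 167} + \frac{48497}{22753} = \frac{17461}{59118} + \frac{48497}{22753} = \frac{3264335779}{1345111854}$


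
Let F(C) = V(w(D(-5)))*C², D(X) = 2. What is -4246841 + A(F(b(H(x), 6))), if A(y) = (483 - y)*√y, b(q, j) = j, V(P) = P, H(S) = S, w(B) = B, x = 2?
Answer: -4246841 + 2466*√2 ≈ -4.2434e+6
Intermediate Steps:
F(C) = 2*C²
A(y) = √y*(483 - y)
-4246841 + A(F(b(H(x), 6))) = -4246841 + √(2*6²)*(483 - 2*6²) = -4246841 + √(2*36)*(483 - 2*36) = -4246841 + √72*(483 - 1*72) = -4246841 + (6*√2)*(483 - 72) = -4246841 + (6*√2)*411 = -4246841 + 2466*√2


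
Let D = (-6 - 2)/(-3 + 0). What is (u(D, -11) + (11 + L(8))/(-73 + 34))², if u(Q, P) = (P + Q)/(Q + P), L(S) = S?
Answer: 400/1521 ≈ 0.26298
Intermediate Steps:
D = 8/3 (D = -8/(-3) = -8*(-⅓) = 8/3 ≈ 2.6667)
u(Q, P) = 1 (u(Q, P) = (P + Q)/(P + Q) = 1)
(u(D, -11) + (11 + L(8))/(-73 + 34))² = (1 + (11 + 8)/(-73 + 34))² = (1 + 19/(-39))² = (1 + 19*(-1/39))² = (1 - 19/39)² = (20/39)² = 400/1521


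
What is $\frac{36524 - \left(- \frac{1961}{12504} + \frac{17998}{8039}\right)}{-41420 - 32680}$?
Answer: $- \frac{3671170633231}{7448506509600} \approx -0.49287$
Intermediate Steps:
$\frac{36524 - \left(- \frac{1961}{12504} + \frac{17998}{8039}\right)}{-41420 - 32680} = \frac{36524 - \frac{209282513}{100519656}}{-74100} = \left(36524 + \left(- \frac{17998}{8039} + \frac{1961}{12504}\right)\right) \left(- \frac{1}{74100}\right) = \left(36524 - \frac{209282513}{100519656}\right) \left(- \frac{1}{74100}\right) = \frac{3671170633231}{100519656} \left(- \frac{1}{74100}\right) = - \frac{3671170633231}{7448506509600}$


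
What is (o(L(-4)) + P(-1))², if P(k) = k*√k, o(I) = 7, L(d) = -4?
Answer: (7 - I)² ≈ 48.0 - 14.0*I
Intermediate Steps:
P(k) = k^(3/2)
(o(L(-4)) + P(-1))² = (7 + (-1)^(3/2))² = (7 - I)²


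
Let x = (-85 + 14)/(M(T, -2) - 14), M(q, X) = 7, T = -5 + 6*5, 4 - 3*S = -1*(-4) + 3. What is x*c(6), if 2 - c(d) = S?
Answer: 213/7 ≈ 30.429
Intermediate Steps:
S = -1 (S = 4/3 - (-1*(-4) + 3)/3 = 4/3 - (4 + 3)/3 = 4/3 - ⅓*7 = 4/3 - 7/3 = -1)
T = 25 (T = -5 + 30 = 25)
c(d) = 3 (c(d) = 2 - 1*(-1) = 2 + 1 = 3)
x = 71/7 (x = (-85 + 14)/(7 - 14) = -71/(-7) = -71*(-⅐) = 71/7 ≈ 10.143)
x*c(6) = (71/7)*3 = 213/7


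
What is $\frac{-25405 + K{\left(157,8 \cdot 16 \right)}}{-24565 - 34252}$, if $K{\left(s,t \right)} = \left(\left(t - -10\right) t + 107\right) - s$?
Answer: $\frac{7791}{58817} \approx 0.13246$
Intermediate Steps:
$K{\left(s,t \right)} = 107 - s + t \left(10 + t\right)$ ($K{\left(s,t \right)} = \left(\left(t + 10\right) t + 107\right) - s = \left(\left(10 + t\right) t + 107\right) - s = \left(t \left(10 + t\right) + 107\right) - s = \left(107 + t \left(10 + t\right)\right) - s = 107 - s + t \left(10 + t\right)$)
$\frac{-25405 + K{\left(157,8 \cdot 16 \right)}}{-24565 - 34252} = \frac{-25405 + \left(107 + \left(8 \cdot 16\right)^{2} - 157 + 10 \cdot 8 \cdot 16\right)}{-24565 - 34252} = \frac{-25405 + \left(107 + 128^{2} - 157 + 10 \cdot 128\right)}{-58817} = \left(-25405 + \left(107 + 16384 - 157 + 1280\right)\right) \left(- \frac{1}{58817}\right) = \left(-25405 + 17614\right) \left(- \frac{1}{58817}\right) = \left(-7791\right) \left(- \frac{1}{58817}\right) = \frac{7791}{58817}$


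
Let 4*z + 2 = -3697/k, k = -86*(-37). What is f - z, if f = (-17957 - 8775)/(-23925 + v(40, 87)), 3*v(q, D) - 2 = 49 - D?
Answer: 581075053/304670136 ≈ 1.9072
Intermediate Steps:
v(q, D) = 17 - D/3 (v(q, D) = ⅔ + (49 - D)/3 = ⅔ + (49/3 - D/3) = 17 - D/3)
k = 3182
f = 26732/23937 (f = (-17957 - 8775)/(-23925 + (17 - ⅓*87)) = -26732/(-23925 + (17 - 29)) = -26732/(-23925 - 12) = -26732/(-23937) = -26732*(-1/23937) = 26732/23937 ≈ 1.1168)
z = -10061/12728 (z = -½ + (-3697/3182)/4 = -½ + (-3697*1/3182)/4 = -½ + (¼)*(-3697/3182) = -½ - 3697/12728 = -10061/12728 ≈ -0.79046)
f - z = 26732/23937 - 1*(-10061/12728) = 26732/23937 + 10061/12728 = 581075053/304670136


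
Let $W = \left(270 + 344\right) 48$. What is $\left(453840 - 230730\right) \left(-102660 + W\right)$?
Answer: $-16328974680$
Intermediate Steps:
$W = 29472$ ($W = 614 \cdot 48 = 29472$)
$\left(453840 - 230730\right) \left(-102660 + W\right) = \left(453840 - 230730\right) \left(-102660 + 29472\right) = 223110 \left(-73188\right) = -16328974680$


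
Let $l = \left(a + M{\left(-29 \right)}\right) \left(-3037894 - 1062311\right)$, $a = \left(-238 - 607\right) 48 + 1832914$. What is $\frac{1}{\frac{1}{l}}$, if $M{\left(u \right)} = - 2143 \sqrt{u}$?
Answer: $-7349018832570 + 8786739315 i \sqrt{29} \approx -7.349 \cdot 10^{12} + 4.7318 \cdot 10^{10} i$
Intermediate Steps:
$a = 1792354$ ($a = \left(-845\right) 48 + 1832914 = -40560 + 1832914 = 1792354$)
$l = -7349018832570 + 8786739315 i \sqrt{29}$ ($l = \left(1792354 - 2143 \sqrt{-29}\right) \left(-3037894 - 1062311\right) = \left(1792354 - 2143 i \sqrt{29}\right) \left(-4100205\right) = -7349018832570 + 8786739315 i \sqrt{29} \approx -7.349 \cdot 10^{12} + 4.7318 \cdot 10^{10} i$)
$\frac{1}{\frac{1}{l}} = \frac{1}{\frac{1}{-7349018832570 + 8786739315 i \sqrt{29}}} = -7349018832570 + 8786739315 i \sqrt{29}$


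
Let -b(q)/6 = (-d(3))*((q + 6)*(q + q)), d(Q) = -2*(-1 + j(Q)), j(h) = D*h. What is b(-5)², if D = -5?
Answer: 3686400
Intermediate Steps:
j(h) = -5*h
d(Q) = 2 + 10*Q (d(Q) = -2*(-1 - 5*Q) = 2 + 10*Q)
b(q) = 384*q*(6 + q) (b(q) = -6*(-(2 + 10*3))*(q + 6)*(q + q) = -6*(-(2 + 30))*(6 + q)*(2*q) = -6*(-1*32)*2*q*(6 + q) = -(-192)*2*q*(6 + q) = -(-384)*q*(6 + q) = 384*q*(6 + q))
b(-5)² = (384*(-5)*(6 - 5))² = (384*(-5)*1)² = (-1920)² = 3686400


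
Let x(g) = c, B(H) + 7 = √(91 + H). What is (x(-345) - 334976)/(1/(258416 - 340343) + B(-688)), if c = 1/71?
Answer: 1117441829488082850/307854202103423 + 159634268713439055*I*√597/307854202103423 ≈ 3629.8 + 12670.0*I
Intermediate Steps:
c = 1/71 ≈ 0.014085
B(H) = -7 + √(91 + H)
x(g) = 1/71
(x(-345) - 334976)/(1/(258416 - 340343) + B(-688)) = (1/71 - 334976)/(1/(258416 - 340343) + (-7 + √(91 - 688))) = -23783295/(71*(1/(-81927) + (-7 + √(-597)))) = -23783295/(71*(-1/81927 + (-7 + I*√597))) = -23783295/(71*(-573490/81927 + I*√597))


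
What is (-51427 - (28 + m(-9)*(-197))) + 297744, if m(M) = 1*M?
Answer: 244516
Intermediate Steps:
m(M) = M
(-51427 - (28 + m(-9)*(-197))) + 297744 = (-51427 - (28 - 9*(-197))) + 297744 = (-51427 - (28 + 1773)) + 297744 = (-51427 - 1*1801) + 297744 = (-51427 - 1801) + 297744 = -53228 + 297744 = 244516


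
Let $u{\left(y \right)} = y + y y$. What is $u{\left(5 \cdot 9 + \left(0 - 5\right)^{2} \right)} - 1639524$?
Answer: $-1634554$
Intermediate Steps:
$u{\left(y \right)} = y + y^{2}$
$u{\left(5 \cdot 9 + \left(0 - 5\right)^{2} \right)} - 1639524 = \left(5 \cdot 9 + \left(0 - 5\right)^{2}\right) \left(1 + \left(5 \cdot 9 + \left(0 - 5\right)^{2}\right)\right) - 1639524 = \left(45 + \left(-5\right)^{2}\right) \left(1 + \left(45 + \left(-5\right)^{2}\right)\right) - 1639524 = \left(45 + 25\right) \left(1 + \left(45 + 25\right)\right) - 1639524 = 70 \left(1 + 70\right) - 1639524 = 70 \cdot 71 - 1639524 = 4970 - 1639524 = -1634554$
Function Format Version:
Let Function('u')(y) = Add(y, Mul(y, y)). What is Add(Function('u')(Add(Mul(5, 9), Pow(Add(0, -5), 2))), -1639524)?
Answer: -1634554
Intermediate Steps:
Function('u')(y) = Add(y, Pow(y, 2))
Add(Function('u')(Add(Mul(5, 9), Pow(Add(0, -5), 2))), -1639524) = Add(Mul(Add(Mul(5, 9), Pow(Add(0, -5), 2)), Add(1, Add(Mul(5, 9), Pow(Add(0, -5), 2)))), -1639524) = Add(Mul(Add(45, Pow(-5, 2)), Add(1, Add(45, Pow(-5, 2)))), -1639524) = Add(Mul(Add(45, 25), Add(1, Add(45, 25))), -1639524) = Add(Mul(70, Add(1, 70)), -1639524) = Add(Mul(70, 71), -1639524) = Add(4970, -1639524) = -1634554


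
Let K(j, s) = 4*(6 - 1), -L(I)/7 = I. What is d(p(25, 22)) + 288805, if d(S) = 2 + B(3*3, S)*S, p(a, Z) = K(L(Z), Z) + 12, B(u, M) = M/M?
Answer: 288839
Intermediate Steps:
B(u, M) = 1
L(I) = -7*I
K(j, s) = 20 (K(j, s) = 4*5 = 20)
p(a, Z) = 32 (p(a, Z) = 20 + 12 = 32)
d(S) = 2 + S (d(S) = 2 + 1*S = 2 + S)
d(p(25, 22)) + 288805 = (2 + 32) + 288805 = 34 + 288805 = 288839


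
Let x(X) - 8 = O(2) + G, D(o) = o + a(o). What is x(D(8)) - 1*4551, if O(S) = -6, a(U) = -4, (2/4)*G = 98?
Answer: -4353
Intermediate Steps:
G = 196 (G = 2*98 = 196)
D(o) = -4 + o (D(o) = o - 4 = -4 + o)
x(X) = 198 (x(X) = 8 + (-6 + 196) = 8 + 190 = 198)
x(D(8)) - 1*4551 = 198 - 1*4551 = 198 - 4551 = -4353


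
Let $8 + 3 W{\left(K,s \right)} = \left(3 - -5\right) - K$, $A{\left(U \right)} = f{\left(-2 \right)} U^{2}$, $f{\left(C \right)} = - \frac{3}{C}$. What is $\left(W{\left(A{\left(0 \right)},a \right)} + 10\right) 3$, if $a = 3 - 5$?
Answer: $30$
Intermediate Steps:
$A{\left(U \right)} = \frac{3 U^{2}}{2}$ ($A{\left(U \right)} = - \frac{3}{-2} U^{2} = \left(-3\right) \left(- \frac{1}{2}\right) U^{2} = \frac{3 U^{2}}{2}$)
$a = -2$ ($a = 3 - 5 = -2$)
$W{\left(K,s \right)} = - \frac{K}{3}$ ($W{\left(K,s \right)} = - \frac{8}{3} + \frac{\left(3 - -5\right) - K}{3} = - \frac{8}{3} + \frac{\left(3 + 5\right) - K}{3} = - \frac{8}{3} + \frac{8 - K}{3} = - \frac{8}{3} - \left(- \frac{8}{3} + \frac{K}{3}\right) = - \frac{K}{3}$)
$\left(W{\left(A{\left(0 \right)},a \right)} + 10\right) 3 = \left(- \frac{\frac{3}{2} \cdot 0^{2}}{3} + 10\right) 3 = \left(- \frac{\frac{3}{2} \cdot 0}{3} + 10\right) 3 = \left(\left(- \frac{1}{3}\right) 0 + 10\right) 3 = \left(0 + 10\right) 3 = 10 \cdot 3 = 30$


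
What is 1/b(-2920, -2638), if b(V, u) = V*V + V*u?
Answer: 1/16229360 ≈ 6.1617e-8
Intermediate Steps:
b(V, u) = V**2 + V*u
1/b(-2920, -2638) = 1/(-2920*(-2920 - 2638)) = 1/(-2920*(-5558)) = 1/16229360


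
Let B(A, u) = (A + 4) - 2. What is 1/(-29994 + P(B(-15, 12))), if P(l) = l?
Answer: -1/30007 ≈ -3.3326e-5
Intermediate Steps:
B(A, u) = 2 + A (B(A, u) = (4 + A) - 2 = 2 + A)
1/(-29994 + P(B(-15, 12))) = 1/(-29994 + (2 - 15)) = 1/(-29994 - 13) = 1/(-30007) = -1/30007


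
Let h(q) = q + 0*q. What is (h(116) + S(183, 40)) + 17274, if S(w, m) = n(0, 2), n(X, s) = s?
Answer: 17392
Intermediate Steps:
S(w, m) = 2
h(q) = q (h(q) = q + 0 = q)
(h(116) + S(183, 40)) + 17274 = (116 + 2) + 17274 = 118 + 17274 = 17392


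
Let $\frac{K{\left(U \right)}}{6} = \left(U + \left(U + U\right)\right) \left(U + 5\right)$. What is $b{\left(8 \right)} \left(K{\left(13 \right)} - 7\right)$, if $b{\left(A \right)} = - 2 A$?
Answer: $-67280$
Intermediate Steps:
$K{\left(U \right)} = 18 U \left(5 + U\right)$ ($K{\left(U \right)} = 6 \left(U + \left(U + U\right)\right) \left(U + 5\right) = 6 \left(U + 2 U\right) \left(5 + U\right) = 6 \cdot 3 U \left(5 + U\right) = 18 U \left(5 + U\right)$)
$b{\left(8 \right)} \left(K{\left(13 \right)} - 7\right) = \left(-2\right) 8 \left(18 \cdot 13 \left(5 + 13\right) - 7\right) = - 16 \left(18 \cdot 13 \cdot 18 - 7\right) = - 16 \left(4212 - 7\right) = \left(-16\right) 4205 = -67280$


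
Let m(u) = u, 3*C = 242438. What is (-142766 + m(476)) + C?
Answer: -184432/3 ≈ -61477.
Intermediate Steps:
C = 242438/3 (C = (⅓)*242438 = 242438/3 ≈ 80813.)
(-142766 + m(476)) + C = (-142766 + 476) + 242438/3 = -142290 + 242438/3 = -184432/3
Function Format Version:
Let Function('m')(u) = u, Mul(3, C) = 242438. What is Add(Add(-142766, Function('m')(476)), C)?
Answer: Rational(-184432, 3) ≈ -61477.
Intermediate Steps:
C = Rational(242438, 3) (C = Mul(Rational(1, 3), 242438) = Rational(242438, 3) ≈ 80813.)
Add(Add(-142766, Function('m')(476)), C) = Add(Add(-142766, 476), Rational(242438, 3)) = Add(-142290, Rational(242438, 3)) = Rational(-184432, 3)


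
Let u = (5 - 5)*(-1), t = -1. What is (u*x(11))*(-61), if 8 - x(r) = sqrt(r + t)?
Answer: 0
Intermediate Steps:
u = 0 (u = 0*(-1) = 0)
x(r) = 8 - sqrt(-1 + r) (x(r) = 8 - sqrt(r - 1) = 8 - sqrt(-1 + r))
(u*x(11))*(-61) = (0*(8 - sqrt(-1 + 11)))*(-61) = (0*(8 - sqrt(10)))*(-61) = 0*(-61) = 0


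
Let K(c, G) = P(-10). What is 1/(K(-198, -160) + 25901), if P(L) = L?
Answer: 1/25891 ≈ 3.8623e-5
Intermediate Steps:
K(c, G) = -10
1/(K(-198, -160) + 25901) = 1/(-10 + 25901) = 1/25891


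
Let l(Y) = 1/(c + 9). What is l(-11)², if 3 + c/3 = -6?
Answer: 1/324 ≈ 0.0030864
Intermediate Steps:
c = -27 (c = -9 + 3*(-6) = -9 - 18 = -27)
l(Y) = -1/18 (l(Y) = 1/(-27 + 9) = 1/(-18) = -1/18)
l(-11)² = (-1/18)² = 1/324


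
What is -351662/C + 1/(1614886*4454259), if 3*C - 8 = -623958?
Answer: 3794320711629350657/2244073767823401150 ≈ 1.6908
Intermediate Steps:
C = -623950/3 (C = 8/3 + (⅓)*(-623958) = 8/3 - 207986 = -623950/3 ≈ -2.0798e+5)
-351662/C + 1/(1614886*4454259) = -351662/(-623950/3) + 1/(1614886*4454259) = -351662*(-3/623950) + (1/1614886)*(1/4454259) = 527493/311975 + 1/7193120499474 = 3794320711629350657/2244073767823401150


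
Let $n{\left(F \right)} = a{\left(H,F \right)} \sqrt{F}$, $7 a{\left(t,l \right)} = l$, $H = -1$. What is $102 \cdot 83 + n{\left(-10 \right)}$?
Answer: $8466 - \frac{10 i \sqrt{10}}{7} \approx 8466.0 - 4.5175 i$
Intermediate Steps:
$a{\left(t,l \right)} = \frac{l}{7}$
$n{\left(F \right)} = \frac{F^{\frac{3}{2}}}{7}$ ($n{\left(F \right)} = \frac{F}{7} \sqrt{F} = \frac{F^{\frac{3}{2}}}{7}$)
$102 \cdot 83 + n{\left(-10 \right)} = 102 \cdot 83 + \frac{\left(-10\right)^{\frac{3}{2}}}{7} = 8466 + \frac{\left(-10\right) i \sqrt{10}}{7} = 8466 - \frac{10 i \sqrt{10}}{7}$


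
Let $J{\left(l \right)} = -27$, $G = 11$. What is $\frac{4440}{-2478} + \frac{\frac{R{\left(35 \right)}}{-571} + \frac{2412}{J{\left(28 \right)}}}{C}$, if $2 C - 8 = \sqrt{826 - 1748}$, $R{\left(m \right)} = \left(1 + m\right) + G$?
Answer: $\frac{2 \left(- 633810 \sqrt{922} + 68329277 i\right)}{707469 \left(\sqrt{922} - 8 i\right)} \approx -3.2427 + 5.5072 i$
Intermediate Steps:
$R{\left(m \right)} = 12 + m$ ($R{\left(m \right)} = \left(1 + m\right) + 11 = 12 + m$)
$C = 4 + \frac{i \sqrt{922}}{2}$ ($C = 4 + \frac{\sqrt{826 - 1748}}{2} = 4 + \frac{\sqrt{-922}}{2} = 4 + \frac{i \sqrt{922}}{2} \approx 4.0 + 15.182 i$)
$\frac{4440}{-2478} + \frac{\frac{R{\left(35 \right)}}{-571} + \frac{2412}{J{\left(28 \right)}}}{C} = \frac{4440}{-2478} + \frac{\frac{12 + 35}{-571} + \frac{2412}{-27}}{4 + \frac{i \sqrt{922}}{2}} = 4440 \left(- \frac{1}{2478}\right) + \frac{47 \left(- \frac{1}{571}\right) + 2412 \left(- \frac{1}{27}\right)}{4 + \frac{i \sqrt{922}}{2}} = - \frac{740}{413} + \frac{- \frac{47}{571} - \frac{268}{3}}{4 + \frac{i \sqrt{922}}{2}} = - \frac{740}{413} - \frac{153169}{1713 \left(4 + \frac{i \sqrt{922}}{2}\right)}$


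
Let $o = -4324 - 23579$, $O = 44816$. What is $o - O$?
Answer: $-72719$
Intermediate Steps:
$o = -27903$
$o - O = -27903 - 44816 = -72719$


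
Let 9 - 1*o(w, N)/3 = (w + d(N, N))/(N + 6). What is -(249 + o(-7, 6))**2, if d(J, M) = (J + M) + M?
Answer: -1194649/16 ≈ -74666.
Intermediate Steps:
d(J, M) = J + 2*M
o(w, N) = 27 - 3*(w + 3*N)/(6 + N) (o(w, N) = 27 - 3*(w + (N + 2*N))/(N + 6) = 27 - 3*(w + 3*N)/(6 + N))
-(249 + o(-7, 6))**2 = -(249 + 3*(54 - 1*(-7) + 6*6)/(6 + 6))**2 = -(249 + 3*(54 + 7 + 36)/12)**2 = -(249 + 3*(1/12)*97)**2 = -(249 + 97/4)**2 = -(1093/4)**2 = -1*1194649/16 = -1194649/16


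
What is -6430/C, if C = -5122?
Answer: 3215/2561 ≈ 1.2554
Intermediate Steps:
-6430/C = -6430/(-5122) = -6430*(-1/5122) = 3215/2561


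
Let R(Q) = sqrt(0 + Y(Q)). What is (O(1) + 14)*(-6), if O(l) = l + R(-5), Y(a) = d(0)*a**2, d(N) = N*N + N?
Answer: -90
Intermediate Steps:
d(N) = N + N**2 (d(N) = N**2 + N = N + N**2)
Y(a) = 0 (Y(a) = (0*(1 + 0))*a**2 = (0*1)*a**2 = 0*a**2 = 0)
R(Q) = 0 (R(Q) = sqrt(0 + 0) = sqrt(0) = 0)
O(l) = l (O(l) = l + 0 = l)
(O(1) + 14)*(-6) = (1 + 14)*(-6) = 15*(-6) = -90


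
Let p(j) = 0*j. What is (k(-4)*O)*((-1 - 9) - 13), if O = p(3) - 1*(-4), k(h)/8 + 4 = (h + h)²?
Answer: -44160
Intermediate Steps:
p(j) = 0
k(h) = -32 + 32*h² (k(h) = -32 + 8*(h + h)² = -32 + 8*(2*h)² = -32 + 8*(4*h²) = -32 + 32*h²)
O = 4 (O = 0 - 1*(-4) = 0 + 4 = 4)
(k(-4)*O)*((-1 - 9) - 13) = ((-32 + 32*(-4)²)*4)*((-1 - 9) - 13) = ((-32 + 32*16)*4)*(-10 - 13) = ((-32 + 512)*4)*(-23) = (480*4)*(-23) = 1920*(-23) = -44160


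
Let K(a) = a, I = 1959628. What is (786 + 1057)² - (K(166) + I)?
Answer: 1436855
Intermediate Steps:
(786 + 1057)² - (K(166) + I) = (786 + 1057)² - (166 + 1959628) = 1843² - 1*1959794 = 3396649 - 1959794 = 1436855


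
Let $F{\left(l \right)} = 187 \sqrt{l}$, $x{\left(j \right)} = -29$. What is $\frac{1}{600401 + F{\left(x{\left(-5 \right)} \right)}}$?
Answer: $\frac{600401}{360482374902} - \frac{187 i \sqrt{29}}{360482374902} \approx 1.6655 \cdot 10^{-6} - 2.7936 \cdot 10^{-9} i$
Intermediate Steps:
$\frac{1}{600401 + F{\left(x{\left(-5 \right)} \right)}} = \frac{1}{600401 + 187 \sqrt{-29}} = \frac{1}{600401 + 187 i \sqrt{29}}$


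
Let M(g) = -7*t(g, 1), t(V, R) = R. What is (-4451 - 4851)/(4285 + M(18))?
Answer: -4651/2139 ≈ -2.1744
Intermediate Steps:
M(g) = -7 (M(g) = -7*1 = -7)
(-4451 - 4851)/(4285 + M(18)) = (-4451 - 4851)/(4285 - 7) = -9302/4278 = -9302*1/4278 = -4651/2139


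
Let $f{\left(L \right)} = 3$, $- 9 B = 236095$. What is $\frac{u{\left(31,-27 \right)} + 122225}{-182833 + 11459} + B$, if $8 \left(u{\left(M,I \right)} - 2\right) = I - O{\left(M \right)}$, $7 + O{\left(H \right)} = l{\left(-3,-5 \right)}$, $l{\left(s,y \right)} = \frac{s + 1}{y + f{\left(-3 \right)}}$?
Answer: $- \frac{46241879485}{1762704} \approx -26234.0$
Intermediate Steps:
$B = - \frac{236095}{9}$ ($B = \left(- \frac{1}{9}\right) 236095 = - \frac{236095}{9} \approx -26233.0$)
$l{\left(s,y \right)} = \frac{1 + s}{3 + y}$ ($l{\left(s,y \right)} = \frac{s + 1}{y + 3} = \frac{1 + s}{3 + y}$)
$O{\left(H \right)} = -6$ ($O{\left(H \right)} = -7 + \frac{1 - 3}{3 - 5} = -7 + \frac{1}{-2} \left(-2\right) = -7 - -1 = -7 + 1 = -6$)
$u{\left(M,I \right)} = \frac{11}{4} + \frac{I}{8}$ ($u{\left(M,I \right)} = 2 + \frac{I - -6}{8} = 2 + \frac{I + 6}{8} = 2 + \frac{6 + I}{8} = 2 + \left(\frac{3}{4} + \frac{I}{8}\right) = \frac{11}{4} + \frac{I}{8}$)
$\frac{u{\left(31,-27 \right)} + 122225}{-182833 + 11459} + B = \frac{\left(\frac{11}{4} + \frac{1}{8} \left(-27\right)\right) + 122225}{-182833 + 11459} - \frac{236095}{9} = \frac{\left(\frac{11}{4} - \frac{27}{8}\right) + 122225}{-171374} - \frac{236095}{9} = \left(- \frac{5}{8} + 122225\right) \left(- \frac{1}{171374}\right) - \frac{236095}{9} = \frac{977795}{8} \left(- \frac{1}{171374}\right) - \frac{236095}{9} = - \frac{139685}{195856} - \frac{236095}{9} = - \frac{46241879485}{1762704}$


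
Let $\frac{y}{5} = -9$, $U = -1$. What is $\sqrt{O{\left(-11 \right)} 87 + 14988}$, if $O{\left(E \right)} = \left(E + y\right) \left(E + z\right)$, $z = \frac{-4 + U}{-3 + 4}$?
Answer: $2 \sqrt{23235} \approx 304.86$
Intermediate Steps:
$y = -45$ ($y = 5 \left(-9\right) = -45$)
$z = -5$ ($z = \frac{-4 - 1}{-3 + 4} = - \frac{5}{1} = \left(-5\right) 1 = -5$)
$O{\left(E \right)} = \left(-45 + E\right) \left(-5 + E\right)$ ($O{\left(E \right)} = \left(E - 45\right) \left(E - 5\right) = \left(-45 + E\right) \left(-5 + E\right)$)
$\sqrt{O{\left(-11 \right)} 87 + 14988} = \sqrt{\left(225 + \left(-11\right)^{2} - -550\right) 87 + 14988} = \sqrt{\left(225 + 121 + 550\right) 87 + 14988} = \sqrt{896 \cdot 87 + 14988} = \sqrt{77952 + 14988} = \sqrt{92940} = 2 \sqrt{23235}$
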